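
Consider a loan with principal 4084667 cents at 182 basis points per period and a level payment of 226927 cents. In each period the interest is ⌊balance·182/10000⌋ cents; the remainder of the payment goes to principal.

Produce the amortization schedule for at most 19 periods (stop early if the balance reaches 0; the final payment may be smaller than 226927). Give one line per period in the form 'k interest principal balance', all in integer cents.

1 74340 152587 3932080
2 71563 155364 3776716
3 68736 158191 3618525
4 65857 161070 3457455
5 62925 164002 3293453
6 59940 166987 3126466
7 56901 170026 2956440
8 53807 173120 2783320
9 50656 176271 2607049
10 47448 179479 2427570
11 44181 182746 2244824
12 40855 186072 2058752
13 37469 189458 1869294
14 34021 192906 1676388
15 30510 196417 1479971
16 26935 199992 1279979
17 23295 203632 1076347
18 19589 207338 869009
19 15815 211112 657897

1. interest=⌊4084667·182/10000⌋=74340; principal=226927-74340=152587; balance=4084667-152587=3932080
2. interest=⌊3932080·182/10000⌋=71563; principal=226927-71563=155364; balance=3932080-155364=3776716
3. interest=⌊3776716·182/10000⌋=68736; principal=226927-68736=158191; balance=3776716-158191=3618525
4. interest=⌊3618525·182/10000⌋=65857; principal=226927-65857=161070; balance=3618525-161070=3457455
5. interest=⌊3457455·182/10000⌋=62925; principal=226927-62925=164002; balance=3457455-164002=3293453
6. interest=⌊3293453·182/10000⌋=59940; principal=226927-59940=166987; balance=3293453-166987=3126466
7. interest=⌊3126466·182/10000⌋=56901; principal=226927-56901=170026; balance=3126466-170026=2956440
8. interest=⌊2956440·182/10000⌋=53807; principal=226927-53807=173120; balance=2956440-173120=2783320
9. interest=⌊2783320·182/10000⌋=50656; principal=226927-50656=176271; balance=2783320-176271=2607049
10. interest=⌊2607049·182/10000⌋=47448; principal=226927-47448=179479; balance=2607049-179479=2427570
11. interest=⌊2427570·182/10000⌋=44181; principal=226927-44181=182746; balance=2427570-182746=2244824
12. interest=⌊2244824·182/10000⌋=40855; principal=226927-40855=186072; balance=2244824-186072=2058752
13. interest=⌊2058752·182/10000⌋=37469; principal=226927-37469=189458; balance=2058752-189458=1869294
14. interest=⌊1869294·182/10000⌋=34021; principal=226927-34021=192906; balance=1869294-192906=1676388
15. interest=⌊1676388·182/10000⌋=30510; principal=226927-30510=196417; balance=1676388-196417=1479971
16. interest=⌊1479971·182/10000⌋=26935; principal=226927-26935=199992; balance=1479971-199992=1279979
17. interest=⌊1279979·182/10000⌋=23295; principal=226927-23295=203632; balance=1279979-203632=1076347
18. interest=⌊1076347·182/10000⌋=19589; principal=226927-19589=207338; balance=1076347-207338=869009
19. interest=⌊869009·182/10000⌋=15815; principal=226927-15815=211112; balance=869009-211112=657897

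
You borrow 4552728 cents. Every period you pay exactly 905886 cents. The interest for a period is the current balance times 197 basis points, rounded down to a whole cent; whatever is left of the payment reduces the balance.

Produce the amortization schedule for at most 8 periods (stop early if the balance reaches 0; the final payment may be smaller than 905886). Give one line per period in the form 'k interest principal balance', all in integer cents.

1. interest=⌊4552728·197/10000⌋=89688; principal=905886-89688=816198; balance=4552728-816198=3736530
2. interest=⌊3736530·197/10000⌋=73609; principal=905886-73609=832277; balance=3736530-832277=2904253
3. interest=⌊2904253·197/10000⌋=57213; principal=905886-57213=848673; balance=2904253-848673=2055580
4. interest=⌊2055580·197/10000⌋=40494; principal=905886-40494=865392; balance=2055580-865392=1190188
5. interest=⌊1190188·197/10000⌋=23446; principal=905886-23446=882440; balance=1190188-882440=307748
6. interest=⌊307748·197/10000⌋=6062; principal=min(905886-6062,307748)=307748; balance=307748-307748=0

1 89688 816198 3736530
2 73609 832277 2904253
3 57213 848673 2055580
4 40494 865392 1190188
5 23446 882440 307748
6 6062 307748 0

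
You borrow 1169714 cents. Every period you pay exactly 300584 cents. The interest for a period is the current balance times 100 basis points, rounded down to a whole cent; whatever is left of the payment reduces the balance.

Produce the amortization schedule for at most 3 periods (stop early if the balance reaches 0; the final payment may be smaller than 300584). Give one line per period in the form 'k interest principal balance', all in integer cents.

1 11697 288887 880827
2 8808 291776 589051
3 5890 294694 294357

1. interest=⌊1169714·100/10000⌋=11697; principal=300584-11697=288887; balance=1169714-288887=880827
2. interest=⌊880827·100/10000⌋=8808; principal=300584-8808=291776; balance=880827-291776=589051
3. interest=⌊589051·100/10000⌋=5890; principal=300584-5890=294694; balance=589051-294694=294357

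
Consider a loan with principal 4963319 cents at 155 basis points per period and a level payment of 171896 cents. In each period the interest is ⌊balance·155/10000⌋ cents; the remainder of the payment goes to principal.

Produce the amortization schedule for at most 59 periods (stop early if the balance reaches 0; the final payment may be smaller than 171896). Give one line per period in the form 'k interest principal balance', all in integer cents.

1 76931 94965 4868354
2 75459 96437 4771917
3 73964 97932 4673985
4 72446 99450 4574535
5 70905 100991 4473544
6 69339 102557 4370987
7 67750 104146 4266841
8 66136 105760 4161081
9 64496 107400 4053681
10 62832 109064 3944617
11 61141 110755 3833862
12 59424 112472 3721390
13 57681 114215 3607175
14 55911 115985 3491190
15 54113 117783 3373407
16 52287 119609 3253798
17 50433 121463 3132335
18 48551 123345 3008990
19 46639 125257 2883733
20 44697 127199 2756534
21 42726 129170 2627364
22 40724 131172 2496192
23 38690 133206 2362986
24 36626 135270 2227716
25 34529 137367 2090349
26 32400 139496 1950853
27 30238 141658 1809195
28 28042 143854 1665341
29 25812 146084 1519257
30 23548 148348 1370909
31 21249 150647 1220262
32 18914 152982 1067280
33 16542 155354 911926
34 14134 157762 754164
35 11689 160207 593957
36 9206 162690 431267
37 6684 165212 266055
38 4123 167773 98282
39 1523 98282 0

1. interest=⌊4963319·155/10000⌋=76931; principal=171896-76931=94965; balance=4963319-94965=4868354
2. interest=⌊4868354·155/10000⌋=75459; principal=171896-75459=96437; balance=4868354-96437=4771917
3. interest=⌊4771917·155/10000⌋=73964; principal=171896-73964=97932; balance=4771917-97932=4673985
4. interest=⌊4673985·155/10000⌋=72446; principal=171896-72446=99450; balance=4673985-99450=4574535
5. interest=⌊4574535·155/10000⌋=70905; principal=171896-70905=100991; balance=4574535-100991=4473544
6. interest=⌊4473544·155/10000⌋=69339; principal=171896-69339=102557; balance=4473544-102557=4370987
7. interest=⌊4370987·155/10000⌋=67750; principal=171896-67750=104146; balance=4370987-104146=4266841
8. interest=⌊4266841·155/10000⌋=66136; principal=171896-66136=105760; balance=4266841-105760=4161081
9. interest=⌊4161081·155/10000⌋=64496; principal=171896-64496=107400; balance=4161081-107400=4053681
10. interest=⌊4053681·155/10000⌋=62832; principal=171896-62832=109064; balance=4053681-109064=3944617
11. interest=⌊3944617·155/10000⌋=61141; principal=171896-61141=110755; balance=3944617-110755=3833862
12. interest=⌊3833862·155/10000⌋=59424; principal=171896-59424=112472; balance=3833862-112472=3721390
13. interest=⌊3721390·155/10000⌋=57681; principal=171896-57681=114215; balance=3721390-114215=3607175
14. interest=⌊3607175·155/10000⌋=55911; principal=171896-55911=115985; balance=3607175-115985=3491190
15. interest=⌊3491190·155/10000⌋=54113; principal=171896-54113=117783; balance=3491190-117783=3373407
16. interest=⌊3373407·155/10000⌋=52287; principal=171896-52287=119609; balance=3373407-119609=3253798
17. interest=⌊3253798·155/10000⌋=50433; principal=171896-50433=121463; balance=3253798-121463=3132335
18. interest=⌊3132335·155/10000⌋=48551; principal=171896-48551=123345; balance=3132335-123345=3008990
19. interest=⌊3008990·155/10000⌋=46639; principal=171896-46639=125257; balance=3008990-125257=2883733
20. interest=⌊2883733·155/10000⌋=44697; principal=171896-44697=127199; balance=2883733-127199=2756534
21. interest=⌊2756534·155/10000⌋=42726; principal=171896-42726=129170; balance=2756534-129170=2627364
22. interest=⌊2627364·155/10000⌋=40724; principal=171896-40724=131172; balance=2627364-131172=2496192
23. interest=⌊2496192·155/10000⌋=38690; principal=171896-38690=133206; balance=2496192-133206=2362986
24. interest=⌊2362986·155/10000⌋=36626; principal=171896-36626=135270; balance=2362986-135270=2227716
25. interest=⌊2227716·155/10000⌋=34529; principal=171896-34529=137367; balance=2227716-137367=2090349
26. interest=⌊2090349·155/10000⌋=32400; principal=171896-32400=139496; balance=2090349-139496=1950853
27. interest=⌊1950853·155/10000⌋=30238; principal=171896-30238=141658; balance=1950853-141658=1809195
28. interest=⌊1809195·155/10000⌋=28042; principal=171896-28042=143854; balance=1809195-143854=1665341
29. interest=⌊1665341·155/10000⌋=25812; principal=171896-25812=146084; balance=1665341-146084=1519257
30. interest=⌊1519257·155/10000⌋=23548; principal=171896-23548=148348; balance=1519257-148348=1370909
31. interest=⌊1370909·155/10000⌋=21249; principal=171896-21249=150647; balance=1370909-150647=1220262
32. interest=⌊1220262·155/10000⌋=18914; principal=171896-18914=152982; balance=1220262-152982=1067280
33. interest=⌊1067280·155/10000⌋=16542; principal=171896-16542=155354; balance=1067280-155354=911926
34. interest=⌊911926·155/10000⌋=14134; principal=171896-14134=157762; balance=911926-157762=754164
35. interest=⌊754164·155/10000⌋=11689; principal=171896-11689=160207; balance=754164-160207=593957
36. interest=⌊593957·155/10000⌋=9206; principal=171896-9206=162690; balance=593957-162690=431267
37. interest=⌊431267·155/10000⌋=6684; principal=171896-6684=165212; balance=431267-165212=266055
38. interest=⌊266055·155/10000⌋=4123; principal=171896-4123=167773; balance=266055-167773=98282
39. interest=⌊98282·155/10000⌋=1523; principal=min(171896-1523,98282)=98282; balance=98282-98282=0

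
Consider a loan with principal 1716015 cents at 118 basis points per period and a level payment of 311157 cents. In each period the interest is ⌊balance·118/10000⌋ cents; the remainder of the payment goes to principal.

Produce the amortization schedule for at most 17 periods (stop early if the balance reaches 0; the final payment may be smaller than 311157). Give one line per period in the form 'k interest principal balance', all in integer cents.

1 20248 290909 1425106
2 16816 294341 1130765
3 13343 297814 832951
4 9828 301329 531622
5 6273 304884 226738
6 2675 226738 0

1. interest=⌊1716015·118/10000⌋=20248; principal=311157-20248=290909; balance=1716015-290909=1425106
2. interest=⌊1425106·118/10000⌋=16816; principal=311157-16816=294341; balance=1425106-294341=1130765
3. interest=⌊1130765·118/10000⌋=13343; principal=311157-13343=297814; balance=1130765-297814=832951
4. interest=⌊832951·118/10000⌋=9828; principal=311157-9828=301329; balance=832951-301329=531622
5. interest=⌊531622·118/10000⌋=6273; principal=311157-6273=304884; balance=531622-304884=226738
6. interest=⌊226738·118/10000⌋=2675; principal=min(311157-2675,226738)=226738; balance=226738-226738=0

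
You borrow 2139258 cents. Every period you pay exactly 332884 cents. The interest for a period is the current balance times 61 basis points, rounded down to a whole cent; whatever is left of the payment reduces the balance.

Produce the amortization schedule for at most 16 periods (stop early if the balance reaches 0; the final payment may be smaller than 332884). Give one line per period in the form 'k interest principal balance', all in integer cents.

1. interest=⌊2139258·61/10000⌋=13049; principal=332884-13049=319835; balance=2139258-319835=1819423
2. interest=⌊1819423·61/10000⌋=11098; principal=332884-11098=321786; balance=1819423-321786=1497637
3. interest=⌊1497637·61/10000⌋=9135; principal=332884-9135=323749; balance=1497637-323749=1173888
4. interest=⌊1173888·61/10000⌋=7160; principal=332884-7160=325724; balance=1173888-325724=848164
5. interest=⌊848164·61/10000⌋=5173; principal=332884-5173=327711; balance=848164-327711=520453
6. interest=⌊520453·61/10000⌋=3174; principal=332884-3174=329710; balance=520453-329710=190743
7. interest=⌊190743·61/10000⌋=1163; principal=min(332884-1163,190743)=190743; balance=190743-190743=0

1 13049 319835 1819423
2 11098 321786 1497637
3 9135 323749 1173888
4 7160 325724 848164
5 5173 327711 520453
6 3174 329710 190743
7 1163 190743 0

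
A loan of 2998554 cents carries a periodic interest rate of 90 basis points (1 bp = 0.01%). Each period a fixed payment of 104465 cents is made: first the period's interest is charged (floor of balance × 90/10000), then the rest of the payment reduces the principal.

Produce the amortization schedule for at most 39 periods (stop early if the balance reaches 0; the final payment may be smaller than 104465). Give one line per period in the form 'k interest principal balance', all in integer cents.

1. interest=⌊2998554·90/10000⌋=26986; principal=104465-26986=77479; balance=2998554-77479=2921075
2. interest=⌊2921075·90/10000⌋=26289; principal=104465-26289=78176; balance=2921075-78176=2842899
3. interest=⌊2842899·90/10000⌋=25586; principal=104465-25586=78879; balance=2842899-78879=2764020
4. interest=⌊2764020·90/10000⌋=24876; principal=104465-24876=79589; balance=2764020-79589=2684431
5. interest=⌊2684431·90/10000⌋=24159; principal=104465-24159=80306; balance=2684431-80306=2604125
6. interest=⌊2604125·90/10000⌋=23437; principal=104465-23437=81028; balance=2604125-81028=2523097
7. interest=⌊2523097·90/10000⌋=22707; principal=104465-22707=81758; balance=2523097-81758=2441339
8. interest=⌊2441339·90/10000⌋=21972; principal=104465-21972=82493; balance=2441339-82493=2358846
9. interest=⌊2358846·90/10000⌋=21229; principal=104465-21229=83236; balance=2358846-83236=2275610
10. interest=⌊2275610·90/10000⌋=20480; principal=104465-20480=83985; balance=2275610-83985=2191625
11. interest=⌊2191625·90/10000⌋=19724; principal=104465-19724=84741; balance=2191625-84741=2106884
12. interest=⌊2106884·90/10000⌋=18961; principal=104465-18961=85504; balance=2106884-85504=2021380
13. interest=⌊2021380·90/10000⌋=18192; principal=104465-18192=86273; balance=2021380-86273=1935107
14. interest=⌊1935107·90/10000⌋=17415; principal=104465-17415=87050; balance=1935107-87050=1848057
15. interest=⌊1848057·90/10000⌋=16632; principal=104465-16632=87833; balance=1848057-87833=1760224
16. interest=⌊1760224·90/10000⌋=15842; principal=104465-15842=88623; balance=1760224-88623=1671601
17. interest=⌊1671601·90/10000⌋=15044; principal=104465-15044=89421; balance=1671601-89421=1582180
18. interest=⌊1582180·90/10000⌋=14239; principal=104465-14239=90226; balance=1582180-90226=1491954
19. interest=⌊1491954·90/10000⌋=13427; principal=104465-13427=91038; balance=1491954-91038=1400916
20. interest=⌊1400916·90/10000⌋=12608; principal=104465-12608=91857; balance=1400916-91857=1309059
21. interest=⌊1309059·90/10000⌋=11781; principal=104465-11781=92684; balance=1309059-92684=1216375
22. interest=⌊1216375·90/10000⌋=10947; principal=104465-10947=93518; balance=1216375-93518=1122857
23. interest=⌊1122857·90/10000⌋=10105; principal=104465-10105=94360; balance=1122857-94360=1028497
24. interest=⌊1028497·90/10000⌋=9256; principal=104465-9256=95209; balance=1028497-95209=933288
25. interest=⌊933288·90/10000⌋=8399; principal=104465-8399=96066; balance=933288-96066=837222
26. interest=⌊837222·90/10000⌋=7534; principal=104465-7534=96931; balance=837222-96931=740291
27. interest=⌊740291·90/10000⌋=6662; principal=104465-6662=97803; balance=740291-97803=642488
28. interest=⌊642488·90/10000⌋=5782; principal=104465-5782=98683; balance=642488-98683=543805
29. interest=⌊543805·90/10000⌋=4894; principal=104465-4894=99571; balance=543805-99571=444234
30. interest=⌊444234·90/10000⌋=3998; principal=104465-3998=100467; balance=444234-100467=343767
31. interest=⌊343767·90/10000⌋=3093; principal=104465-3093=101372; balance=343767-101372=242395
32. interest=⌊242395·90/10000⌋=2181; principal=104465-2181=102284; balance=242395-102284=140111
33. interest=⌊140111·90/10000⌋=1260; principal=104465-1260=103205; balance=140111-103205=36906
34. interest=⌊36906·90/10000⌋=332; principal=min(104465-332,36906)=36906; balance=36906-36906=0

1 26986 77479 2921075
2 26289 78176 2842899
3 25586 78879 2764020
4 24876 79589 2684431
5 24159 80306 2604125
6 23437 81028 2523097
7 22707 81758 2441339
8 21972 82493 2358846
9 21229 83236 2275610
10 20480 83985 2191625
11 19724 84741 2106884
12 18961 85504 2021380
13 18192 86273 1935107
14 17415 87050 1848057
15 16632 87833 1760224
16 15842 88623 1671601
17 15044 89421 1582180
18 14239 90226 1491954
19 13427 91038 1400916
20 12608 91857 1309059
21 11781 92684 1216375
22 10947 93518 1122857
23 10105 94360 1028497
24 9256 95209 933288
25 8399 96066 837222
26 7534 96931 740291
27 6662 97803 642488
28 5782 98683 543805
29 4894 99571 444234
30 3998 100467 343767
31 3093 101372 242395
32 2181 102284 140111
33 1260 103205 36906
34 332 36906 0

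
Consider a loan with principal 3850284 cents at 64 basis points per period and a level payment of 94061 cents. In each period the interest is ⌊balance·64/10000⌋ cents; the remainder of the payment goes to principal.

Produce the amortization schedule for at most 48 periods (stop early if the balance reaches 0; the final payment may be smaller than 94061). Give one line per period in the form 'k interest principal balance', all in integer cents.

1. interest=⌊3850284·64/10000⌋=24641; principal=94061-24641=69420; balance=3850284-69420=3780864
2. interest=⌊3780864·64/10000⌋=24197; principal=94061-24197=69864; balance=3780864-69864=3711000
3. interest=⌊3711000·64/10000⌋=23750; principal=94061-23750=70311; balance=3711000-70311=3640689
4. interest=⌊3640689·64/10000⌋=23300; principal=94061-23300=70761; balance=3640689-70761=3569928
5. interest=⌊3569928·64/10000⌋=22847; principal=94061-22847=71214; balance=3569928-71214=3498714
6. interest=⌊3498714·64/10000⌋=22391; principal=94061-22391=71670; balance=3498714-71670=3427044
7. interest=⌊3427044·64/10000⌋=21933; principal=94061-21933=72128; balance=3427044-72128=3354916
8. interest=⌊3354916·64/10000⌋=21471; principal=94061-21471=72590; balance=3354916-72590=3282326
9. interest=⌊3282326·64/10000⌋=21006; principal=94061-21006=73055; balance=3282326-73055=3209271
10. interest=⌊3209271·64/10000⌋=20539; principal=94061-20539=73522; balance=3209271-73522=3135749
11. interest=⌊3135749·64/10000⌋=20068; principal=94061-20068=73993; balance=3135749-73993=3061756
12. interest=⌊3061756·64/10000⌋=19595; principal=94061-19595=74466; balance=3061756-74466=2987290
13. interest=⌊2987290·64/10000⌋=19118; principal=94061-19118=74943; balance=2987290-74943=2912347
14. interest=⌊2912347·64/10000⌋=18639; principal=94061-18639=75422; balance=2912347-75422=2836925
15. interest=⌊2836925·64/10000⌋=18156; principal=94061-18156=75905; balance=2836925-75905=2761020
16. interest=⌊2761020·64/10000⌋=17670; principal=94061-17670=76391; balance=2761020-76391=2684629
17. interest=⌊2684629·64/10000⌋=17181; principal=94061-17181=76880; balance=2684629-76880=2607749
18. interest=⌊2607749·64/10000⌋=16689; principal=94061-16689=77372; balance=2607749-77372=2530377
19. interest=⌊2530377·64/10000⌋=16194; principal=94061-16194=77867; balance=2530377-77867=2452510
20. interest=⌊2452510·64/10000⌋=15696; principal=94061-15696=78365; balance=2452510-78365=2374145
21. interest=⌊2374145·64/10000⌋=15194; principal=94061-15194=78867; balance=2374145-78867=2295278
22. interest=⌊2295278·64/10000⌋=14689; principal=94061-14689=79372; balance=2295278-79372=2215906
23. interest=⌊2215906·64/10000⌋=14181; principal=94061-14181=79880; balance=2215906-79880=2136026
24. interest=⌊2136026·64/10000⌋=13670; principal=94061-13670=80391; balance=2136026-80391=2055635
25. interest=⌊2055635·64/10000⌋=13156; principal=94061-13156=80905; balance=2055635-80905=1974730
26. interest=⌊1974730·64/10000⌋=12638; principal=94061-12638=81423; balance=1974730-81423=1893307
27. interest=⌊1893307·64/10000⌋=12117; principal=94061-12117=81944; balance=1893307-81944=1811363
28. interest=⌊1811363·64/10000⌋=11592; principal=94061-11592=82469; balance=1811363-82469=1728894
29. interest=⌊1728894·64/10000⌋=11064; principal=94061-11064=82997; balance=1728894-82997=1645897
30. interest=⌊1645897·64/10000⌋=10533; principal=94061-10533=83528; balance=1645897-83528=1562369
31. interest=⌊1562369·64/10000⌋=9999; principal=94061-9999=84062; balance=1562369-84062=1478307
32. interest=⌊1478307·64/10000⌋=9461; principal=94061-9461=84600; balance=1478307-84600=1393707
33. interest=⌊1393707·64/10000⌋=8919; principal=94061-8919=85142; balance=1393707-85142=1308565
34. interest=⌊1308565·64/10000⌋=8374; principal=94061-8374=85687; balance=1308565-85687=1222878
35. interest=⌊1222878·64/10000⌋=7826; principal=94061-7826=86235; balance=1222878-86235=1136643
36. interest=⌊1136643·64/10000⌋=7274; principal=94061-7274=86787; balance=1136643-86787=1049856
37. interest=⌊1049856·64/10000⌋=6719; principal=94061-6719=87342; balance=1049856-87342=962514
38. interest=⌊962514·64/10000⌋=6160; principal=94061-6160=87901; balance=962514-87901=874613
39. interest=⌊874613·64/10000⌋=5597; principal=94061-5597=88464; balance=874613-88464=786149
40. interest=⌊786149·64/10000⌋=5031; principal=94061-5031=89030; balance=786149-89030=697119
41. interest=⌊697119·64/10000⌋=4461; principal=94061-4461=89600; balance=697119-89600=607519
42. interest=⌊607519·64/10000⌋=3888; principal=94061-3888=90173; balance=607519-90173=517346
43. interest=⌊517346·64/10000⌋=3311; principal=94061-3311=90750; balance=517346-90750=426596
44. interest=⌊426596·64/10000⌋=2730; principal=94061-2730=91331; balance=426596-91331=335265
45. interest=⌊335265·64/10000⌋=2145; principal=94061-2145=91916; balance=335265-91916=243349
46. interest=⌊243349·64/10000⌋=1557; principal=94061-1557=92504; balance=243349-92504=150845
47. interest=⌊150845·64/10000⌋=965; principal=94061-965=93096; balance=150845-93096=57749
48. interest=⌊57749·64/10000⌋=369; principal=min(94061-369,57749)=57749; balance=57749-57749=0

1 24641 69420 3780864
2 24197 69864 3711000
3 23750 70311 3640689
4 23300 70761 3569928
5 22847 71214 3498714
6 22391 71670 3427044
7 21933 72128 3354916
8 21471 72590 3282326
9 21006 73055 3209271
10 20539 73522 3135749
11 20068 73993 3061756
12 19595 74466 2987290
13 19118 74943 2912347
14 18639 75422 2836925
15 18156 75905 2761020
16 17670 76391 2684629
17 17181 76880 2607749
18 16689 77372 2530377
19 16194 77867 2452510
20 15696 78365 2374145
21 15194 78867 2295278
22 14689 79372 2215906
23 14181 79880 2136026
24 13670 80391 2055635
25 13156 80905 1974730
26 12638 81423 1893307
27 12117 81944 1811363
28 11592 82469 1728894
29 11064 82997 1645897
30 10533 83528 1562369
31 9999 84062 1478307
32 9461 84600 1393707
33 8919 85142 1308565
34 8374 85687 1222878
35 7826 86235 1136643
36 7274 86787 1049856
37 6719 87342 962514
38 6160 87901 874613
39 5597 88464 786149
40 5031 89030 697119
41 4461 89600 607519
42 3888 90173 517346
43 3311 90750 426596
44 2730 91331 335265
45 2145 91916 243349
46 1557 92504 150845
47 965 93096 57749
48 369 57749 0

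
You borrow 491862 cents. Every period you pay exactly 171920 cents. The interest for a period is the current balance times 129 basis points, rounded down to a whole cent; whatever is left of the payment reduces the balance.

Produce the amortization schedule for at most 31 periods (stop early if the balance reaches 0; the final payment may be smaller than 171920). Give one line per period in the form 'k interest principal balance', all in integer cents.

1 6345 165575 326287
2 4209 167711 158576
3 2045 158576 0

1. interest=⌊491862·129/10000⌋=6345; principal=171920-6345=165575; balance=491862-165575=326287
2. interest=⌊326287·129/10000⌋=4209; principal=171920-4209=167711; balance=326287-167711=158576
3. interest=⌊158576·129/10000⌋=2045; principal=min(171920-2045,158576)=158576; balance=158576-158576=0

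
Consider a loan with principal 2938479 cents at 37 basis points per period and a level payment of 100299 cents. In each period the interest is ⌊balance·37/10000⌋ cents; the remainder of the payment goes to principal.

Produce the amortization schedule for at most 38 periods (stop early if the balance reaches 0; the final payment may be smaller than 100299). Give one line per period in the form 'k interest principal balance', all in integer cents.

1. interest=⌊2938479·37/10000⌋=10872; principal=100299-10872=89427; balance=2938479-89427=2849052
2. interest=⌊2849052·37/10000⌋=10541; principal=100299-10541=89758; balance=2849052-89758=2759294
3. interest=⌊2759294·37/10000⌋=10209; principal=100299-10209=90090; balance=2759294-90090=2669204
4. interest=⌊2669204·37/10000⌋=9876; principal=100299-9876=90423; balance=2669204-90423=2578781
5. interest=⌊2578781·37/10000⌋=9541; principal=100299-9541=90758; balance=2578781-90758=2488023
6. interest=⌊2488023·37/10000⌋=9205; principal=100299-9205=91094; balance=2488023-91094=2396929
7. interest=⌊2396929·37/10000⌋=8868; principal=100299-8868=91431; balance=2396929-91431=2305498
8. interest=⌊2305498·37/10000⌋=8530; principal=100299-8530=91769; balance=2305498-91769=2213729
9. interest=⌊2213729·37/10000⌋=8190; principal=100299-8190=92109; balance=2213729-92109=2121620
10. interest=⌊2121620·37/10000⌋=7849; principal=100299-7849=92450; balance=2121620-92450=2029170
11. interest=⌊2029170·37/10000⌋=7507; principal=100299-7507=92792; balance=2029170-92792=1936378
12. interest=⌊1936378·37/10000⌋=7164; principal=100299-7164=93135; balance=1936378-93135=1843243
13. interest=⌊1843243·37/10000⌋=6819; principal=100299-6819=93480; balance=1843243-93480=1749763
14. interest=⌊1749763·37/10000⌋=6474; principal=100299-6474=93825; balance=1749763-93825=1655938
15. interest=⌊1655938·37/10000⌋=6126; principal=100299-6126=94173; balance=1655938-94173=1561765
16. interest=⌊1561765·37/10000⌋=5778; principal=100299-5778=94521; balance=1561765-94521=1467244
17. interest=⌊1467244·37/10000⌋=5428; principal=100299-5428=94871; balance=1467244-94871=1372373
18. interest=⌊1372373·37/10000⌋=5077; principal=100299-5077=95222; balance=1372373-95222=1277151
19. interest=⌊1277151·37/10000⌋=4725; principal=100299-4725=95574; balance=1277151-95574=1181577
20. interest=⌊1181577·37/10000⌋=4371; principal=100299-4371=95928; balance=1181577-95928=1085649
21. interest=⌊1085649·37/10000⌋=4016; principal=100299-4016=96283; balance=1085649-96283=989366
22. interest=⌊989366·37/10000⌋=3660; principal=100299-3660=96639; balance=989366-96639=892727
23. interest=⌊892727·37/10000⌋=3303; principal=100299-3303=96996; balance=892727-96996=795731
24. interest=⌊795731·37/10000⌋=2944; principal=100299-2944=97355; balance=795731-97355=698376
25. interest=⌊698376·37/10000⌋=2583; principal=100299-2583=97716; balance=698376-97716=600660
26. interest=⌊600660·37/10000⌋=2222; principal=100299-2222=98077; balance=600660-98077=502583
27. interest=⌊502583·37/10000⌋=1859; principal=100299-1859=98440; balance=502583-98440=404143
28. interest=⌊404143·37/10000⌋=1495; principal=100299-1495=98804; balance=404143-98804=305339
29. interest=⌊305339·37/10000⌋=1129; principal=100299-1129=99170; balance=305339-99170=206169
30. interest=⌊206169·37/10000⌋=762; principal=100299-762=99537; balance=206169-99537=106632
31. interest=⌊106632·37/10000⌋=394; principal=100299-394=99905; balance=106632-99905=6727
32. interest=⌊6727·37/10000⌋=24; principal=min(100299-24,6727)=6727; balance=6727-6727=0

1 10872 89427 2849052
2 10541 89758 2759294
3 10209 90090 2669204
4 9876 90423 2578781
5 9541 90758 2488023
6 9205 91094 2396929
7 8868 91431 2305498
8 8530 91769 2213729
9 8190 92109 2121620
10 7849 92450 2029170
11 7507 92792 1936378
12 7164 93135 1843243
13 6819 93480 1749763
14 6474 93825 1655938
15 6126 94173 1561765
16 5778 94521 1467244
17 5428 94871 1372373
18 5077 95222 1277151
19 4725 95574 1181577
20 4371 95928 1085649
21 4016 96283 989366
22 3660 96639 892727
23 3303 96996 795731
24 2944 97355 698376
25 2583 97716 600660
26 2222 98077 502583
27 1859 98440 404143
28 1495 98804 305339
29 1129 99170 206169
30 762 99537 106632
31 394 99905 6727
32 24 6727 0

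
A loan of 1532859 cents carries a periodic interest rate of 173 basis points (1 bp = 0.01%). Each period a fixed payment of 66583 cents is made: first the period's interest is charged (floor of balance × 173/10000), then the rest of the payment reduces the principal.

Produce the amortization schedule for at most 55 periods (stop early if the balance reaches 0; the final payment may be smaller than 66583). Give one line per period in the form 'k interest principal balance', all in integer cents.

1. interest=⌊1532859·173/10000⌋=26518; principal=66583-26518=40065; balance=1532859-40065=1492794
2. interest=⌊1492794·173/10000⌋=25825; principal=66583-25825=40758; balance=1492794-40758=1452036
3. interest=⌊1452036·173/10000⌋=25120; principal=66583-25120=41463; balance=1452036-41463=1410573
4. interest=⌊1410573·173/10000⌋=24402; principal=66583-24402=42181; balance=1410573-42181=1368392
5. interest=⌊1368392·173/10000⌋=23673; principal=66583-23673=42910; balance=1368392-42910=1325482
6. interest=⌊1325482·173/10000⌋=22930; principal=66583-22930=43653; balance=1325482-43653=1281829
7. interest=⌊1281829·173/10000⌋=22175; principal=66583-22175=44408; balance=1281829-44408=1237421
8. interest=⌊1237421·173/10000⌋=21407; principal=66583-21407=45176; balance=1237421-45176=1192245
9. interest=⌊1192245·173/10000⌋=20625; principal=66583-20625=45958; balance=1192245-45958=1146287
10. interest=⌊1146287·173/10000⌋=19830; principal=66583-19830=46753; balance=1146287-46753=1099534
11. interest=⌊1099534·173/10000⌋=19021; principal=66583-19021=47562; balance=1099534-47562=1051972
12. interest=⌊1051972·173/10000⌋=18199; principal=66583-18199=48384; balance=1051972-48384=1003588
13. interest=⌊1003588·173/10000⌋=17362; principal=66583-17362=49221; balance=1003588-49221=954367
14. interest=⌊954367·173/10000⌋=16510; principal=66583-16510=50073; balance=954367-50073=904294
15. interest=⌊904294·173/10000⌋=15644; principal=66583-15644=50939; balance=904294-50939=853355
16. interest=⌊853355·173/10000⌋=14763; principal=66583-14763=51820; balance=853355-51820=801535
17. interest=⌊801535·173/10000⌋=13866; principal=66583-13866=52717; balance=801535-52717=748818
18. interest=⌊748818·173/10000⌋=12954; principal=66583-12954=53629; balance=748818-53629=695189
19. interest=⌊695189·173/10000⌋=12026; principal=66583-12026=54557; balance=695189-54557=640632
20. interest=⌊640632·173/10000⌋=11082; principal=66583-11082=55501; balance=640632-55501=585131
21. interest=⌊585131·173/10000⌋=10122; principal=66583-10122=56461; balance=585131-56461=528670
22. interest=⌊528670·173/10000⌋=9145; principal=66583-9145=57438; balance=528670-57438=471232
23. interest=⌊471232·173/10000⌋=8152; principal=66583-8152=58431; balance=471232-58431=412801
24. interest=⌊412801·173/10000⌋=7141; principal=66583-7141=59442; balance=412801-59442=353359
25. interest=⌊353359·173/10000⌋=6113; principal=66583-6113=60470; balance=353359-60470=292889
26. interest=⌊292889·173/10000⌋=5066; principal=66583-5066=61517; balance=292889-61517=231372
27. interest=⌊231372·173/10000⌋=4002; principal=66583-4002=62581; balance=231372-62581=168791
28. interest=⌊168791·173/10000⌋=2920; principal=66583-2920=63663; balance=168791-63663=105128
29. interest=⌊105128·173/10000⌋=1818; principal=66583-1818=64765; balance=105128-64765=40363
30. interest=⌊40363·173/10000⌋=698; principal=min(66583-698,40363)=40363; balance=40363-40363=0

1 26518 40065 1492794
2 25825 40758 1452036
3 25120 41463 1410573
4 24402 42181 1368392
5 23673 42910 1325482
6 22930 43653 1281829
7 22175 44408 1237421
8 21407 45176 1192245
9 20625 45958 1146287
10 19830 46753 1099534
11 19021 47562 1051972
12 18199 48384 1003588
13 17362 49221 954367
14 16510 50073 904294
15 15644 50939 853355
16 14763 51820 801535
17 13866 52717 748818
18 12954 53629 695189
19 12026 54557 640632
20 11082 55501 585131
21 10122 56461 528670
22 9145 57438 471232
23 8152 58431 412801
24 7141 59442 353359
25 6113 60470 292889
26 5066 61517 231372
27 4002 62581 168791
28 2920 63663 105128
29 1818 64765 40363
30 698 40363 0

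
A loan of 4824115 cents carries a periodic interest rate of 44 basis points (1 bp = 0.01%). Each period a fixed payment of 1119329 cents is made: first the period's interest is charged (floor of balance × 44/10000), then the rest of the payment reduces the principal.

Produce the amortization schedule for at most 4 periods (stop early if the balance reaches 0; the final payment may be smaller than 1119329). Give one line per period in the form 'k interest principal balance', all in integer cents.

1. interest=⌊4824115·44/10000⌋=21226; principal=1119329-21226=1098103; balance=4824115-1098103=3726012
2. interest=⌊3726012·44/10000⌋=16394; principal=1119329-16394=1102935; balance=3726012-1102935=2623077
3. interest=⌊2623077·44/10000⌋=11541; principal=1119329-11541=1107788; balance=2623077-1107788=1515289
4. interest=⌊1515289·44/10000⌋=6667; principal=1119329-6667=1112662; balance=1515289-1112662=402627

1 21226 1098103 3726012
2 16394 1102935 2623077
3 11541 1107788 1515289
4 6667 1112662 402627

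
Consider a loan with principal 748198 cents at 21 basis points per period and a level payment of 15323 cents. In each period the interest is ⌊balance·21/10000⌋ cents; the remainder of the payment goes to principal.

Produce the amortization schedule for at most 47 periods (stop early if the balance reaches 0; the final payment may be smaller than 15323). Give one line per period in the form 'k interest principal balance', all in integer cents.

1 1571 13752 734446
2 1542 13781 720665
3 1513 13810 706855
4 1484 13839 693016
5 1455 13868 679148
6 1426 13897 665251
7 1397 13926 651325
8 1367 13956 637369
9 1338 13985 623384
10 1309 14014 609370
11 1279 14044 595326
12 1250 14073 581253
13 1220 14103 567150
14 1191 14132 553018
15 1161 14162 538856
16 1131 14192 524664
17 1101 14222 510442
18 1071 14252 496190
19 1041 14282 481908
20 1012 14311 467597
21 981 14342 453255
22 951 14372 438883
23 921 14402 424481
24 891 14432 410049
25 861 14462 395587
26 830 14493 381094
27 800 14523 366571
28 769 14554 352017
29 739 14584 337433
30 708 14615 322818
31 677 14646 308172
32 647 14676 293496
33 616 14707 278789
34 585 14738 264051
35 554 14769 249282
36 523 14800 234482
37 492 14831 219651
38 461 14862 204789
39 430 14893 189896
40 398 14925 174971
41 367 14956 160015
42 336 14987 145028
43 304 15019 130009
44 273 15050 114959
45 241 15082 99877
46 209 15114 84763
47 178 15145 69618

1. interest=⌊748198·21/10000⌋=1571; principal=15323-1571=13752; balance=748198-13752=734446
2. interest=⌊734446·21/10000⌋=1542; principal=15323-1542=13781; balance=734446-13781=720665
3. interest=⌊720665·21/10000⌋=1513; principal=15323-1513=13810; balance=720665-13810=706855
4. interest=⌊706855·21/10000⌋=1484; principal=15323-1484=13839; balance=706855-13839=693016
5. interest=⌊693016·21/10000⌋=1455; principal=15323-1455=13868; balance=693016-13868=679148
6. interest=⌊679148·21/10000⌋=1426; principal=15323-1426=13897; balance=679148-13897=665251
7. interest=⌊665251·21/10000⌋=1397; principal=15323-1397=13926; balance=665251-13926=651325
8. interest=⌊651325·21/10000⌋=1367; principal=15323-1367=13956; balance=651325-13956=637369
9. interest=⌊637369·21/10000⌋=1338; principal=15323-1338=13985; balance=637369-13985=623384
10. interest=⌊623384·21/10000⌋=1309; principal=15323-1309=14014; balance=623384-14014=609370
11. interest=⌊609370·21/10000⌋=1279; principal=15323-1279=14044; balance=609370-14044=595326
12. interest=⌊595326·21/10000⌋=1250; principal=15323-1250=14073; balance=595326-14073=581253
13. interest=⌊581253·21/10000⌋=1220; principal=15323-1220=14103; balance=581253-14103=567150
14. interest=⌊567150·21/10000⌋=1191; principal=15323-1191=14132; balance=567150-14132=553018
15. interest=⌊553018·21/10000⌋=1161; principal=15323-1161=14162; balance=553018-14162=538856
16. interest=⌊538856·21/10000⌋=1131; principal=15323-1131=14192; balance=538856-14192=524664
17. interest=⌊524664·21/10000⌋=1101; principal=15323-1101=14222; balance=524664-14222=510442
18. interest=⌊510442·21/10000⌋=1071; principal=15323-1071=14252; balance=510442-14252=496190
19. interest=⌊496190·21/10000⌋=1041; principal=15323-1041=14282; balance=496190-14282=481908
20. interest=⌊481908·21/10000⌋=1012; principal=15323-1012=14311; balance=481908-14311=467597
21. interest=⌊467597·21/10000⌋=981; principal=15323-981=14342; balance=467597-14342=453255
22. interest=⌊453255·21/10000⌋=951; principal=15323-951=14372; balance=453255-14372=438883
23. interest=⌊438883·21/10000⌋=921; principal=15323-921=14402; balance=438883-14402=424481
24. interest=⌊424481·21/10000⌋=891; principal=15323-891=14432; balance=424481-14432=410049
25. interest=⌊410049·21/10000⌋=861; principal=15323-861=14462; balance=410049-14462=395587
26. interest=⌊395587·21/10000⌋=830; principal=15323-830=14493; balance=395587-14493=381094
27. interest=⌊381094·21/10000⌋=800; principal=15323-800=14523; balance=381094-14523=366571
28. interest=⌊366571·21/10000⌋=769; principal=15323-769=14554; balance=366571-14554=352017
29. interest=⌊352017·21/10000⌋=739; principal=15323-739=14584; balance=352017-14584=337433
30. interest=⌊337433·21/10000⌋=708; principal=15323-708=14615; balance=337433-14615=322818
31. interest=⌊322818·21/10000⌋=677; principal=15323-677=14646; balance=322818-14646=308172
32. interest=⌊308172·21/10000⌋=647; principal=15323-647=14676; balance=308172-14676=293496
33. interest=⌊293496·21/10000⌋=616; principal=15323-616=14707; balance=293496-14707=278789
34. interest=⌊278789·21/10000⌋=585; principal=15323-585=14738; balance=278789-14738=264051
35. interest=⌊264051·21/10000⌋=554; principal=15323-554=14769; balance=264051-14769=249282
36. interest=⌊249282·21/10000⌋=523; principal=15323-523=14800; balance=249282-14800=234482
37. interest=⌊234482·21/10000⌋=492; principal=15323-492=14831; balance=234482-14831=219651
38. interest=⌊219651·21/10000⌋=461; principal=15323-461=14862; balance=219651-14862=204789
39. interest=⌊204789·21/10000⌋=430; principal=15323-430=14893; balance=204789-14893=189896
40. interest=⌊189896·21/10000⌋=398; principal=15323-398=14925; balance=189896-14925=174971
41. interest=⌊174971·21/10000⌋=367; principal=15323-367=14956; balance=174971-14956=160015
42. interest=⌊160015·21/10000⌋=336; principal=15323-336=14987; balance=160015-14987=145028
43. interest=⌊145028·21/10000⌋=304; principal=15323-304=15019; balance=145028-15019=130009
44. interest=⌊130009·21/10000⌋=273; principal=15323-273=15050; balance=130009-15050=114959
45. interest=⌊114959·21/10000⌋=241; principal=15323-241=15082; balance=114959-15082=99877
46. interest=⌊99877·21/10000⌋=209; principal=15323-209=15114; balance=99877-15114=84763
47. interest=⌊84763·21/10000⌋=178; principal=15323-178=15145; balance=84763-15145=69618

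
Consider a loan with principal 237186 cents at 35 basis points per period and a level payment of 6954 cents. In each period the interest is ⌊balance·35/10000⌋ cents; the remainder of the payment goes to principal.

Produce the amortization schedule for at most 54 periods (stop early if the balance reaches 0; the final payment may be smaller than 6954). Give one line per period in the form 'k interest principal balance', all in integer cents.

1. interest=⌊237186·35/10000⌋=830; principal=6954-830=6124; balance=237186-6124=231062
2. interest=⌊231062·35/10000⌋=808; principal=6954-808=6146; balance=231062-6146=224916
3. interest=⌊224916·35/10000⌋=787; principal=6954-787=6167; balance=224916-6167=218749
4. interest=⌊218749·35/10000⌋=765; principal=6954-765=6189; balance=218749-6189=212560
5. interest=⌊212560·35/10000⌋=743; principal=6954-743=6211; balance=212560-6211=206349
6. interest=⌊206349·35/10000⌋=722; principal=6954-722=6232; balance=206349-6232=200117
7. interest=⌊200117·35/10000⌋=700; principal=6954-700=6254; balance=200117-6254=193863
8. interest=⌊193863·35/10000⌋=678; principal=6954-678=6276; balance=193863-6276=187587
9. interest=⌊187587·35/10000⌋=656; principal=6954-656=6298; balance=187587-6298=181289
10. interest=⌊181289·35/10000⌋=634; principal=6954-634=6320; balance=181289-6320=174969
11. interest=⌊174969·35/10000⌋=612; principal=6954-612=6342; balance=174969-6342=168627
12. interest=⌊168627·35/10000⌋=590; principal=6954-590=6364; balance=168627-6364=162263
13. interest=⌊162263·35/10000⌋=567; principal=6954-567=6387; balance=162263-6387=155876
14. interest=⌊155876·35/10000⌋=545; principal=6954-545=6409; balance=155876-6409=149467
15. interest=⌊149467·35/10000⌋=523; principal=6954-523=6431; balance=149467-6431=143036
16. interest=⌊143036·35/10000⌋=500; principal=6954-500=6454; balance=143036-6454=136582
17. interest=⌊136582·35/10000⌋=478; principal=6954-478=6476; balance=136582-6476=130106
18. interest=⌊130106·35/10000⌋=455; principal=6954-455=6499; balance=130106-6499=123607
19. interest=⌊123607·35/10000⌋=432; principal=6954-432=6522; balance=123607-6522=117085
20. interest=⌊117085·35/10000⌋=409; principal=6954-409=6545; balance=117085-6545=110540
21. interest=⌊110540·35/10000⌋=386; principal=6954-386=6568; balance=110540-6568=103972
22. interest=⌊103972·35/10000⌋=363; principal=6954-363=6591; balance=103972-6591=97381
23. interest=⌊97381·35/10000⌋=340; principal=6954-340=6614; balance=97381-6614=90767
24. interest=⌊90767·35/10000⌋=317; principal=6954-317=6637; balance=90767-6637=84130
25. interest=⌊84130·35/10000⌋=294; principal=6954-294=6660; balance=84130-6660=77470
26. interest=⌊77470·35/10000⌋=271; principal=6954-271=6683; balance=77470-6683=70787
27. interest=⌊70787·35/10000⌋=247; principal=6954-247=6707; balance=70787-6707=64080
28. interest=⌊64080·35/10000⌋=224; principal=6954-224=6730; balance=64080-6730=57350
29. interest=⌊57350·35/10000⌋=200; principal=6954-200=6754; balance=57350-6754=50596
30. interest=⌊50596·35/10000⌋=177; principal=6954-177=6777; balance=50596-6777=43819
31. interest=⌊43819·35/10000⌋=153; principal=6954-153=6801; balance=43819-6801=37018
32. interest=⌊37018·35/10000⌋=129; principal=6954-129=6825; balance=37018-6825=30193
33. interest=⌊30193·35/10000⌋=105; principal=6954-105=6849; balance=30193-6849=23344
34. interest=⌊23344·35/10000⌋=81; principal=6954-81=6873; balance=23344-6873=16471
35. interest=⌊16471·35/10000⌋=57; principal=6954-57=6897; balance=16471-6897=9574
36. interest=⌊9574·35/10000⌋=33; principal=6954-33=6921; balance=9574-6921=2653
37. interest=⌊2653·35/10000⌋=9; principal=min(6954-9,2653)=2653; balance=2653-2653=0

1 830 6124 231062
2 808 6146 224916
3 787 6167 218749
4 765 6189 212560
5 743 6211 206349
6 722 6232 200117
7 700 6254 193863
8 678 6276 187587
9 656 6298 181289
10 634 6320 174969
11 612 6342 168627
12 590 6364 162263
13 567 6387 155876
14 545 6409 149467
15 523 6431 143036
16 500 6454 136582
17 478 6476 130106
18 455 6499 123607
19 432 6522 117085
20 409 6545 110540
21 386 6568 103972
22 363 6591 97381
23 340 6614 90767
24 317 6637 84130
25 294 6660 77470
26 271 6683 70787
27 247 6707 64080
28 224 6730 57350
29 200 6754 50596
30 177 6777 43819
31 153 6801 37018
32 129 6825 30193
33 105 6849 23344
34 81 6873 16471
35 57 6897 9574
36 33 6921 2653
37 9 2653 0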